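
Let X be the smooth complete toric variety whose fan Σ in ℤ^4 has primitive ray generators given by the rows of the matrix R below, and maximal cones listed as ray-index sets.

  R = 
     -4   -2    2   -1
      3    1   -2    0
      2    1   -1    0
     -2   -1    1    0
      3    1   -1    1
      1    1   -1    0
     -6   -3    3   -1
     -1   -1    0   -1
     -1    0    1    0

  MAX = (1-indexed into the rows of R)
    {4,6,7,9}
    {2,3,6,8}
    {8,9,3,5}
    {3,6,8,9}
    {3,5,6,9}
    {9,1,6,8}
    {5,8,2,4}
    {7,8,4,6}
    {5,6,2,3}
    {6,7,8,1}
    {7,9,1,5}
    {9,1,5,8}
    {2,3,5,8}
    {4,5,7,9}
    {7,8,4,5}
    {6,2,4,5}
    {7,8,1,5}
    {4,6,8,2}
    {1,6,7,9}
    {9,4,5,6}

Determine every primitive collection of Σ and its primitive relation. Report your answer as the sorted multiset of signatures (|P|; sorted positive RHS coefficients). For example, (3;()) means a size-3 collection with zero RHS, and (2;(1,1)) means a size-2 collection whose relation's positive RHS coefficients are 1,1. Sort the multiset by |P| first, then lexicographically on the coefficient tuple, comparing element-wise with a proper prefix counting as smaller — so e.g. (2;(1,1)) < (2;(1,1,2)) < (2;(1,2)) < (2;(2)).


Δ(Σ) — 9 vertices, 12 min non-faces:

  P = {3,4}:  v_{3} + v_{4} = 0  so sig = (2;())
  P = {1,2}:  v_{1} + v_{2} = v_{8}  so sig = (2;(1))
  P = {1,4}:  v_{1} + v_{4} = v_{7}  so sig = (2;(1))
  P = {2,9}:  v_{2} + v_{9} = v_{3}  so sig = (2;(1))
  P = {3,7}:  v_{3} + v_{7} = v_{1}  so sig = (2;(1))
  P = {1,3}:  v_{1} + v_{3} = v_{8} + v_{9}  so sig = (2;(1,1))
  P = {2,7}:  v_{2} + v_{7} = v_{4} + v_{8}  so sig = (2;(1,1))
  P = {1,5,6}:  v_{1} + v_{5} + v_{6} = 0  so sig = (3;())
  P = {4,8,9}:  v_{4} + v_{8} + v_{9} = v_{1}  so sig = (3;(1))
  P = {5,6,7}:  v_{5} + v_{6} + v_{7} = v_{4}  so sig = (3;(1))
  P = {5,6,8}:  v_{5} + v_{6} + v_{8} = v_{2}  so sig = (3;(1))
  P = {7,8,9}:  v_{7} + v_{8} + v_{9} = 2·v_{1}  so sig = (3;(2))

Signatures (|P|; sorted positive RHS coefficients), sorted:
    |P|=2: 7 collections, coeffs (), (1), (1), (1), (1), (1,1), (1,1)
    |P|=3: 5 collections, coeffs (), (1), (1), (1), (2)


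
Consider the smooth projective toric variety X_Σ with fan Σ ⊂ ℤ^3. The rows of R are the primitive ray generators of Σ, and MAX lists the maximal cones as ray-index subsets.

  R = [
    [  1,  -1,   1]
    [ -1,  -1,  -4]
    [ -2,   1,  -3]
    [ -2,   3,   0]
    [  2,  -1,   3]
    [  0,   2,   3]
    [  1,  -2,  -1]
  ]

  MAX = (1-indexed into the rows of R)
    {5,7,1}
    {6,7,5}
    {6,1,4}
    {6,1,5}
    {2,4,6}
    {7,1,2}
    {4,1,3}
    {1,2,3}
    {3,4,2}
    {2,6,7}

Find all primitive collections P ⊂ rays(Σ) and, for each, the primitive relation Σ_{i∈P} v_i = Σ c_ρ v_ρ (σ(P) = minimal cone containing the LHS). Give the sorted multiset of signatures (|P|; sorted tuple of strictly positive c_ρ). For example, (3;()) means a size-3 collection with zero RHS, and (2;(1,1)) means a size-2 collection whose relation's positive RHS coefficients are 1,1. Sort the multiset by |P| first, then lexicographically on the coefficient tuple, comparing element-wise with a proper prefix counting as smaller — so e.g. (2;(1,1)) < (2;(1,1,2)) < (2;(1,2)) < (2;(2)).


Δ(Σ) — 7 vertices, 9 min non-faces:

  {3,5}:  v_{3} + v_{5} = 0  so sig = (2;())
  {2,5}:  v_{2} + v_{5} = v_{7}  so sig = (2;(1))
  {3,6}:  v_{3} + v_{6} = v_{4}  so sig = (2;(1))
  {3,7}:  v_{3} + v_{7} = v_{2}  so sig = (2;(1))
  {4,5}:  v_{4} + v_{5} = v_{6}  so sig = (2;(1))
  {4,7}:  v_{4} + v_{7} = v_{2} + v_{6}  so sig = (2;(1,1))
  {1,2,6}:  v_{1} + v_{2} + v_{6} = 0  so sig = (3;())
  {1,2,4}:  v_{1} + v_{2} + v_{4} = v_{3}  so sig = (3;(1))
  {1,6,7}:  v_{1} + v_{6} + v_{7} = v_{5}  so sig = (3;(1))

Hence PRS(X_Σ) =
    |P|=2: 6 collections, coeffs (), (1), (1), (1), (1), (1,1)
    |P|=3: 3 collections, coeffs (), (1), (1)


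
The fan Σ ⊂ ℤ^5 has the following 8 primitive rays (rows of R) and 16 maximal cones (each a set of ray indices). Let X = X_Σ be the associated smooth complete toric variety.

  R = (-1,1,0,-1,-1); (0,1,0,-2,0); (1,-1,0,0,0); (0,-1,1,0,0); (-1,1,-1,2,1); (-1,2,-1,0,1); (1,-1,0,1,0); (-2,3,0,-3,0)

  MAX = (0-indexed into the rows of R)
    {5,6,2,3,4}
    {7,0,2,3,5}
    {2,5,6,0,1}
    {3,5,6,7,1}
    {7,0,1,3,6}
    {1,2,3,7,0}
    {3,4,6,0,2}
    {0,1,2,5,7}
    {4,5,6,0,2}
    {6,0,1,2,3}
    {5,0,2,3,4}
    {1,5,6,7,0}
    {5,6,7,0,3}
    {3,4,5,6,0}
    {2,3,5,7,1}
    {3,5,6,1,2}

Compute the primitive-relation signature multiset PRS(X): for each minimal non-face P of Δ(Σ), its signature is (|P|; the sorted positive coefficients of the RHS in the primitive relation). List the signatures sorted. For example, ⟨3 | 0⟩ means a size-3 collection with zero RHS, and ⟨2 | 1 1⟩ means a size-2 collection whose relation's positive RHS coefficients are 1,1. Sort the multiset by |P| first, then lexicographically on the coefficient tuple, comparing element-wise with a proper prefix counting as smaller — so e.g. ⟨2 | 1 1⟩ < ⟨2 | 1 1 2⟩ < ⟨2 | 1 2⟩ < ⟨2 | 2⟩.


|primitive collections| = 5. Relations:

  {1,4}:  v_{1} + v_{4} = v_{5}  ⟹  sig = ⟨2 | 1⟩
  {4,7}:  v_{4} + v_{7} = v_{0} + v_{3} + 2·v_{5}  ⟹  sig = ⟨2 | 1 1 2⟩
  {2,6,7}:  v_{2} + v_{6} + v_{7} = v_{1}  ⟹  sig = ⟨3 | 1⟩
  {0,1,3,5}:  v_{0} + v_{1} + v_{3} + v_{5} = v_{7}  ⟹  sig = ⟨4 | 1⟩
  {0,2,3,5,6}:  v_{0} + v_{2} + v_{3} + v_{5} + v_{6} = 0  ⟹  sig = ⟨5 | 0⟩

so the primitive-relation signature multiset is
{ ⟨2 | 1⟩,  ⟨2 | 1 1 2⟩,  ⟨3 | 1⟩,  ⟨4 | 1⟩,  ⟨5 | 0⟩ }


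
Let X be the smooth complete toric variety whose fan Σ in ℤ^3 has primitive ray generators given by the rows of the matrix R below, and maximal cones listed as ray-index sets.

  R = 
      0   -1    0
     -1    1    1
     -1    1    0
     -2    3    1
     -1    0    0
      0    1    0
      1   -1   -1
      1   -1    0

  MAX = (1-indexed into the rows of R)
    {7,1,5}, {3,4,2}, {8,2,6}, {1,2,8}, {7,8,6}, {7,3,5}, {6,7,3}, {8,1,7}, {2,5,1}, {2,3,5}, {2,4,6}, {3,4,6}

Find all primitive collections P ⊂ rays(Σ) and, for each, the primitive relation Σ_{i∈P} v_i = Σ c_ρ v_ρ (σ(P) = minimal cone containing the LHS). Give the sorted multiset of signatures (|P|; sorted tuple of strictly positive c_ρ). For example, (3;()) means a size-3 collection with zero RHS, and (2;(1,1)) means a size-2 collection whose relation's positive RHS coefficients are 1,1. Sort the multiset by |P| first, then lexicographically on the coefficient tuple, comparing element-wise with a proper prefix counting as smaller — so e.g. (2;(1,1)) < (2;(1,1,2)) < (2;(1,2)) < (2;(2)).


|primitive collections| = 11. Relations:

  {1,6}:  v_{1} + v_{6} = 0  ⇒ sig = (2;())
  {2,7}:  v_{2} + v_{7} = 0  ⇒ sig = (2;())
  {3,8}:  v_{3} + v_{8} = 0  ⇒ sig = (2;())
  {1,3}:  v_{1} + v_{3} = v_{5}  ⇒ sig = (2;(1))
  {5,6}:  v_{5} + v_{6} = v_{3}  ⇒ sig = (2;(1))
  {5,8}:  v_{5} + v_{8} = v_{1}  ⇒ sig = (2;(1))
  {1,4}:  v_{1} + v_{4} = v_{2} + v_{3}  ⇒ sig = (2;(1,1))
  {4,7}:  v_{4} + v_{7} = v_{3} + v_{6}  ⇒ sig = (2;(1,1))
  {4,8}:  v_{4} + v_{8} = v_{2} + v_{6}  ⇒ sig = (2;(1,1))
  {4,5}:  v_{4} + v_{5} = v_{2} + 2·v_{3}  ⇒ sig = (2;(1,2))
  {2,3,6}:  v_{2} + v_{3} + v_{6} = v_{4}  ⇒ sig = (3;(1))

Sorted signature multiset PRS(X):
    |P|=2: 10 collections, coeffs (), (), (), (1), (1), (1), (1,1), (1,1), (1,1), (1,2)
    |P|=3: 1 collection, coeffs (1)


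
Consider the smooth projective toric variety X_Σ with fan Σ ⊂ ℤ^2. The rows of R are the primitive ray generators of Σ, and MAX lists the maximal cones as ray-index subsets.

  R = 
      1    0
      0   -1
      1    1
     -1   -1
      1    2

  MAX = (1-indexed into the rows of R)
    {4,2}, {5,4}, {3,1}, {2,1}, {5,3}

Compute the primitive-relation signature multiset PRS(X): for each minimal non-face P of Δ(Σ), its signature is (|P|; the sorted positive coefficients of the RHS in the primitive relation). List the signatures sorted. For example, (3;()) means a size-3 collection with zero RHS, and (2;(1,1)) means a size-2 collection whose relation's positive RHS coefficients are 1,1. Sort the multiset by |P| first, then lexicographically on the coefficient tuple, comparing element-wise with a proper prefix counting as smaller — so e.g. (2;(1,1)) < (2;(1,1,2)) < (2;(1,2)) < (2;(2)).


Σ has 5 primitive collections:

  • {3,4}:  v_{3} + v_{4} = 0  →  sig = (2;())
  • {1,4}:  v_{1} + v_{4} = v_{2}  →  sig = (2;(1))
  • {2,3}:  v_{2} + v_{3} = v_{1}  →  sig = (2;(1))
  • {2,5}:  v_{2} + v_{5} = v_{3}  →  sig = (2;(1))
  • {1,5}:  v_{1} + v_{5} = 2·v_{3}  →  sig = (2;(2))

so the primitive-relation signature multiset is
    |P|=2: 5 collections, coeffs (), (1), (1), (1), (2)


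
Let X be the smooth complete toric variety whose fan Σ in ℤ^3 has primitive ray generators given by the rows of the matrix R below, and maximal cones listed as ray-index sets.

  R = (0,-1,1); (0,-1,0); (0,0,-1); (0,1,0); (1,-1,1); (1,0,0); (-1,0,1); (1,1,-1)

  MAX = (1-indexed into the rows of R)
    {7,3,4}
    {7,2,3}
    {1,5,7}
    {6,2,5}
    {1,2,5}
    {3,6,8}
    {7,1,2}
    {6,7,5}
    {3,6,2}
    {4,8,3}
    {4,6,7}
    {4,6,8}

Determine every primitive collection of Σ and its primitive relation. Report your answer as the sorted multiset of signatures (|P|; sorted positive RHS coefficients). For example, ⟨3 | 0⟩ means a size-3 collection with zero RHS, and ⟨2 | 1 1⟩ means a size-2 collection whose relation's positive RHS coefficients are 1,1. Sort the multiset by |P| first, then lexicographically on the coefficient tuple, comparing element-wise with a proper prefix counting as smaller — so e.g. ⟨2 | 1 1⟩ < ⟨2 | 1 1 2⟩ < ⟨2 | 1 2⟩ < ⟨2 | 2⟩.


14 collections generate NE(X_Σ); each relation:

  {2,4}:  v_{2} + v_{4} = 0  →  sig = ⟨2 | 0⟩
  {1,3}:  v_{1} + v_{3} = v_{2}  →  sig = ⟨2 | 1⟩
  {1,6}:  v_{1} + v_{6} = v_{5}  →  sig = ⟨2 | 1⟩
  {1,8}:  v_{1} + v_{8} = v_{6}  →  sig = ⟨2 | 1⟩
  {7,8}:  v_{7} + v_{8} = v_{4}  →  sig = ⟨2 | 1⟩
  {1,4}:  v_{1} + v_{4} = v_{6} + v_{7}  →  sig = ⟨2 | 1 1⟩
  {2,8}:  v_{2} + v_{8} = v_{3} + v_{6}  →  sig = ⟨2 | 1 1⟩
  {3,5}:  v_{3} + v_{5} = v_{2} + v_{6}  →  sig = ⟨2 | 1 1⟩
  {4,5}:  v_{4} + v_{5} = 2·v_{6} + v_{7}  →  sig = ⟨2 | 1 2⟩
  {5,8}:  v_{5} + v_{8} = 2·v_{6}  →  sig = ⟨2 | 2⟩
  {3,6,7}:  v_{3} + v_{6} + v_{7} = 0  →  sig = ⟨3 | 0⟩
  {2,6,7}:  v_{2} + v_{6} + v_{7} = v_{1}  →  sig = ⟨3 | 1⟩
  {3,4,6}:  v_{3} + v_{4} + v_{6} = v_{8}  →  sig = ⟨3 | 1⟩
  {2,5,7}:  v_{2} + v_{5} + v_{7} = 2·v_{1}  →  sig = ⟨3 | 2⟩

so the primitive-relation signature multiset is
    ⟨2 | 0⟩
    ⟨2 | 1⟩
    ⟨2 | 1⟩
    ⟨2 | 1⟩
    ⟨2 | 1⟩
    ⟨2 | 1 1⟩
    ⟨2 | 1 1⟩
    ⟨2 | 1 1⟩
    ⟨2 | 1 2⟩
    ⟨2 | 2⟩
    ⟨3 | 0⟩
    ⟨3 | 1⟩
    ⟨3 | 1⟩
    ⟨3 | 2⟩


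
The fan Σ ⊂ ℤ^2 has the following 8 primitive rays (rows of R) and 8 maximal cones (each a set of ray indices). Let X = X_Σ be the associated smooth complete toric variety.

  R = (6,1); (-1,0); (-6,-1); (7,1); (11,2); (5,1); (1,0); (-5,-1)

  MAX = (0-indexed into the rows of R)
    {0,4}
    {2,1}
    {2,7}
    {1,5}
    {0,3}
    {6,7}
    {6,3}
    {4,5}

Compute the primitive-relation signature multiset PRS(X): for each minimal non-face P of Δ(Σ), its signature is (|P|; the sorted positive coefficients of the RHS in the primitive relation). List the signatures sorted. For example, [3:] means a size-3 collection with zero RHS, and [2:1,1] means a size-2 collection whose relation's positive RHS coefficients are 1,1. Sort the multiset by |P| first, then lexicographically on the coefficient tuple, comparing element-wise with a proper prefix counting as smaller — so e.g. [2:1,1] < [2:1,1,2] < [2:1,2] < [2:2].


Primitive collections (20):

  P={0,2}:  v_{0} + v_{2} = 0 ; sig = [2:]
  P={1,6}:  v_{1} + v_{6} = 0 ; sig = [2:]
  P={5,7}:  v_{5} + v_{7} = 0 ; sig = [2:]
  P={0,1}:  v_{0} + v_{1} = v_{5} ; sig = [2:1]
  P={0,5}:  v_{0} + v_{5} = v_{4} ; sig = [2:1]
  P={0,6}:  v_{0} + v_{6} = v_{3} ; sig = [2:1]
  P={0,7}:  v_{0} + v_{7} = v_{6} ; sig = [2:1]
  P={1,3}:  v_{1} + v_{3} = v_{0} ; sig = [2:1]
  P={1,7}:  v_{1} + v_{7} = v_{2} ; sig = [2:1]
  P={2,3}:  v_{2} + v_{3} = v_{6} ; sig = [2:1]
  P={2,4}:  v_{2} + v_{4} = v_{5} ; sig = [2:1]
  P={2,5}:  v_{2} + v_{5} = v_{1} ; sig = [2:1]
  P={2,6}:  v_{2} + v_{6} = v_{7} ; sig = [2:1]
  P={4,7}:  v_{4} + v_{7} = v_{0} ; sig = [2:1]
  P={5,6}:  v_{5} + v_{6} = v_{0} ; sig = [2:1]
  P={1,4}:  v_{1} + v_{4} = 2·v_{5} ; sig = [2:2]
  P={3,5}:  v_{3} + v_{5} = 2·v_{0} ; sig = [2:2]
  P={3,7}:  v_{3} + v_{7} = 2·v_{6} ; sig = [2:2]
  P={4,6}:  v_{4} + v_{6} = 2·v_{0} ; sig = [2:2]
  P={3,4}:  v_{3} + v_{4} = 3·v_{0} ; sig = [2:3]

Hence PRS(X_Σ) =
    |P|=2: 20 collections, coeffs (), (), (), (1), (1), (1), (1), (1), (1), (1), (1), (1), (1), (1), (1), (2), (2), (2), (2), (3)


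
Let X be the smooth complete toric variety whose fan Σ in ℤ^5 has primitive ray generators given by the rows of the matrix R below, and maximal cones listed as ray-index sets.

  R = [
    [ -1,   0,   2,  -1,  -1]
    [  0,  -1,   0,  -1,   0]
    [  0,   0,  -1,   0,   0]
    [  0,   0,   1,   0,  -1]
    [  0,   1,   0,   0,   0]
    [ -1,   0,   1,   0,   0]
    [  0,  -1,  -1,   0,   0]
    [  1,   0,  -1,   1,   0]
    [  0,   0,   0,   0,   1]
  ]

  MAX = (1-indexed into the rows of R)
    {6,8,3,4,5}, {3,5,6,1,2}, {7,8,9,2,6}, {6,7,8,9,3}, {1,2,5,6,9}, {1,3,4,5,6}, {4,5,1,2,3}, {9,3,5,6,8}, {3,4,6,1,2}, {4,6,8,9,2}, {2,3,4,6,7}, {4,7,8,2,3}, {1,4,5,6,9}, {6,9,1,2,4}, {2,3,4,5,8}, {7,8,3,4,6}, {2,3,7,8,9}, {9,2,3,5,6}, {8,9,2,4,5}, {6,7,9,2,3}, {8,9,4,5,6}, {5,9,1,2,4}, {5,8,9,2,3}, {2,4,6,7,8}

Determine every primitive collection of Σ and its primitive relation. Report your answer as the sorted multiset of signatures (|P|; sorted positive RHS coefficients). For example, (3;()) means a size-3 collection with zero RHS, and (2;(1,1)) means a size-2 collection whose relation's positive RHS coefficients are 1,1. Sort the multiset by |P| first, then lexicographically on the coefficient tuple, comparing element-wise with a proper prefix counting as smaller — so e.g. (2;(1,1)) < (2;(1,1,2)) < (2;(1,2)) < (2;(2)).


Minimal non-faces — 9 found among 9 rays, 24 max cones:

  • {1,8}:  v_{1} + v_{8} = v_{4} ; sig = (2;(1))
  • {5,7}:  v_{5} + v_{7} = v_{3} ; sig = (2;(1))
  • {1,7}:  v_{1} + v_{7} = v_{2} + v_{3} + v_{4} + v_{6} ; sig = (2;(1,1,1,1))
  • {3,4,9}:  v_{3} + v_{4} + v_{9} = 0 ; sig = (3;())
  • {1,3,9}:  v_{1} + v_{3} + v_{9} = v_{2} + v_{5} + v_{6} ; sig = (3;(1,1,1))
  • {4,7,9}:  v_{4} + v_{7} + v_{9} = v_{2} + v_{6} + v_{8} ; sig = (3;(1,1,1))
  • {2,5,6,8}:  v_{2} + v_{5} + v_{6} + v_{8} = 0 ; sig = (4;())
  • {2,3,6,8}:  v_{2} + v_{3} + v_{6} + v_{8} = v_{7} ; sig = (4;(1))
  • {2,4,5,6}:  v_{2} + v_{4} + v_{5} + v_{6} = v_{1} ; sig = (4;(1))

Signatures (|P|; sorted positive RHS coefficients), sorted:
    |P|=2: 3 collections, coeffs (1), (1), (1,1,1,1)
    |P|=3: 3 collections, coeffs (), (1,1,1), (1,1,1)
    |P|=4: 3 collections, coeffs (), (1), (1)


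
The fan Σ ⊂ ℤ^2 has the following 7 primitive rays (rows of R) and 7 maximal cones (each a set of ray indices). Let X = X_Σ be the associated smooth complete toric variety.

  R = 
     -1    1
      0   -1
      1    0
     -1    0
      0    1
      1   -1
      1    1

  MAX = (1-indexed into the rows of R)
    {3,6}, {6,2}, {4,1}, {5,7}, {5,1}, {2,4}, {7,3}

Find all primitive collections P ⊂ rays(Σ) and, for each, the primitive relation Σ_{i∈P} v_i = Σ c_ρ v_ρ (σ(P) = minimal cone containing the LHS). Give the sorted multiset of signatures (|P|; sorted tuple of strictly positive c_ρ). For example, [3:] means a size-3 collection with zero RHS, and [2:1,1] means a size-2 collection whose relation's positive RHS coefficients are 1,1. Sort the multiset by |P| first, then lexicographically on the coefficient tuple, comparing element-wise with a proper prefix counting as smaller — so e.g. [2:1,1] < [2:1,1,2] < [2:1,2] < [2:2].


|primitive collections| = 14. Relations:

  P={1,6}:  v_{1} + v_{6} = 0  ⟹  sig = [2:]
  P={2,5}:  v_{2} + v_{5} = 0  ⟹  sig = [2:]
  P={3,4}:  v_{3} + v_{4} = 0  ⟹  sig = [2:]
  P={1,2}:  v_{1} + v_{2} = v_{4}  ⟹  sig = [2:1]
  P={1,3}:  v_{1} + v_{3} = v_{5}  ⟹  sig = [2:1]
  P={2,3}:  v_{2} + v_{3} = v_{6}  ⟹  sig = [2:1]
  P={2,7}:  v_{2} + v_{7} = v_{3}  ⟹  sig = [2:1]
  P={3,5}:  v_{3} + v_{5} = v_{7}  ⟹  sig = [2:1]
  P={4,5}:  v_{4} + v_{5} = v_{1}  ⟹  sig = [2:1]
  P={4,6}:  v_{4} + v_{6} = v_{2}  ⟹  sig = [2:1]
  P={4,7}:  v_{4} + v_{7} = v_{5}  ⟹  sig = [2:1]
  P={5,6}:  v_{5} + v_{6} = v_{3}  ⟹  sig = [2:1]
  P={1,7}:  v_{1} + v_{7} = 2·v_{5}  ⟹  sig = [2:2]
  P={6,7}:  v_{6} + v_{7} = 2·v_{3}  ⟹  sig = [2:2]

Sorted signature multiset PRS(X):
    [2:]
    [2:]
    [2:]
    [2:1]
    [2:1]
    [2:1]
    [2:1]
    [2:1]
    [2:1]
    [2:1]
    [2:1]
    [2:1]
    [2:2]
    [2:2]


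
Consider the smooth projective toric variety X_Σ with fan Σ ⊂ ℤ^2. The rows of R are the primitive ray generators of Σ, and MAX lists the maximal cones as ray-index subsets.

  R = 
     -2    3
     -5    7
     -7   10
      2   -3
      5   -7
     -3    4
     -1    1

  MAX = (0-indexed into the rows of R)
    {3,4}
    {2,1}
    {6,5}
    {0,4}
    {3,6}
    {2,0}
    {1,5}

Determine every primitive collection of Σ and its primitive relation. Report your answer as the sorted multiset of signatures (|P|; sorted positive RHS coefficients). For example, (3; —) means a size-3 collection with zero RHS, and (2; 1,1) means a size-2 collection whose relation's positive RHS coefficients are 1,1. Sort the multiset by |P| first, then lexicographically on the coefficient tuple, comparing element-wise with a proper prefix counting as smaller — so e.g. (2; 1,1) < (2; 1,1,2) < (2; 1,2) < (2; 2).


Primitive collections (14):

  P = {0,3}:  v_{0} + v_{3} = 0  →  sig = (2; —)
  P = {1,4}:  v_{1} + v_{4} = 0  →  sig = (2; —)
  P = {0,1}:  v_{0} + v_{1} = v_{2}  →  sig = (2; 1)
  P = {0,5}:  v_{0} + v_{5} = v_{1}  →  sig = (2; 1)
  P = {0,6}:  v_{0} + v_{6} = v_{5}  →  sig = (2; 1)
  P = {1,3}:  v_{1} + v_{3} = v_{5}  →  sig = (2; 1)
  P = {2,3}:  v_{2} + v_{3} = v_{1}  →  sig = (2; 1)
  P = {2,4}:  v_{2} + v_{4} = v_{0}  →  sig = (2; 1)
  P = {3,5}:  v_{3} + v_{5} = v_{6}  →  sig = (2; 1)
  P = {4,5}:  v_{4} + v_{5} = v_{3}  →  sig = (2; 1)
  P = {2,6}:  v_{2} + v_{6} = v_{1} + v_{5}  →  sig = (2; 1,1)
  P = {1,6}:  v_{1} + v_{6} = 2·v_{5}  →  sig = (2; 2)
  P = {2,5}:  v_{2} + v_{5} = 2·v_{1}  →  sig = (2; 2)
  P = {4,6}:  v_{4} + v_{6} = 2·v_{3}  →  sig = (2; 2)

Sorted signature multiset PRS(X):
[(2; —), (2; —), (2; 1), (2; 1), (2; 1), (2; 1), (2; 1), (2; 1), (2; 1), (2; 1), (2; 1,1), (2; 2), (2; 2), (2; 2)]


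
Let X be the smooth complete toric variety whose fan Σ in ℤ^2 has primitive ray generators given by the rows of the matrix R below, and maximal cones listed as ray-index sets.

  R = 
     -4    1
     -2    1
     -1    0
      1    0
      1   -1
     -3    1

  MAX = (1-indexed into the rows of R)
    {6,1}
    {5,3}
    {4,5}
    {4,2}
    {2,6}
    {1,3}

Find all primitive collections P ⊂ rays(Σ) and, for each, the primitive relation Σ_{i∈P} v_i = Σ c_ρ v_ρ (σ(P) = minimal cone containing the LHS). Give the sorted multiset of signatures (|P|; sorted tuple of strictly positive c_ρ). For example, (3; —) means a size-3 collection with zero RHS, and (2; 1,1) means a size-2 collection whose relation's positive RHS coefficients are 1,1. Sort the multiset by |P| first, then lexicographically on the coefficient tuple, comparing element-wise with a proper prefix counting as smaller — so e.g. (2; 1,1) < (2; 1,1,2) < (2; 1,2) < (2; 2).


Δ(Σ) — 6 vertices, 9 min non-faces:

  P = {3,4}:  v_{3} + v_{4} = 0 — sig = (2; —)
  P = {1,4}:  v_{1} + v_{4} = v_{6} — sig = (2; 1)
  P = {2,3}:  v_{2} + v_{3} = v_{6} — sig = (2; 1)
  P = {2,5}:  v_{2} + v_{5} = v_{3} — sig = (2; 1)
  P = {3,6}:  v_{3} + v_{6} = v_{1} — sig = (2; 1)
  P = {4,6}:  v_{4} + v_{6} = v_{2} — sig = (2; 1)
  P = {1,2}:  v_{1} + v_{2} = 2·v_{6} — sig = (2; 2)
  P = {5,6}:  v_{5} + v_{6} = 2·v_{3} — sig = (2; 2)
  P = {1,5}:  v_{1} + v_{5} = 3·v_{3} — sig = (2; 3)

Sorted signature multiset PRS(X):
    |P|=2: 9 collections, coeffs (), (1), (1), (1), (1), (1), (2), (2), (3)


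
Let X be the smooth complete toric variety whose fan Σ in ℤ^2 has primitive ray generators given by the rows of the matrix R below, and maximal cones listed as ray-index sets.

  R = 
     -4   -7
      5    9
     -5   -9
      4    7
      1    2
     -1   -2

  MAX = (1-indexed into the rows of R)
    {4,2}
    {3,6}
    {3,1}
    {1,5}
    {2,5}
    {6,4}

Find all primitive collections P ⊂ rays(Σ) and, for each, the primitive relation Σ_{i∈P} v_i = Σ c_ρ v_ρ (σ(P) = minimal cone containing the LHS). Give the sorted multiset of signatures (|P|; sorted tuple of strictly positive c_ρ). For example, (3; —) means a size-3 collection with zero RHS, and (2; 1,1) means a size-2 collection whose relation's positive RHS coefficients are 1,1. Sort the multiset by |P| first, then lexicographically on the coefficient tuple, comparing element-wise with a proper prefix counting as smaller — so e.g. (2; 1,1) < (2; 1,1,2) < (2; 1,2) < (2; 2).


The 9 primitive collections of Σ (r=6, n=2):

  {1,4}:  v_{1} + v_{4} = 0 ; sig = (2; —)
  {2,3}:  v_{2} + v_{3} = 0 ; sig = (2; —)
  {5,6}:  v_{5} + v_{6} = 0 ; sig = (2; —)
  {1,2}:  v_{1} + v_{2} = v_{5} ; sig = (2; 1)
  {1,6}:  v_{1} + v_{6} = v_{3} ; sig = (2; 1)
  {2,6}:  v_{2} + v_{6} = v_{4} ; sig = (2; 1)
  {3,4}:  v_{3} + v_{4} = v_{6} ; sig = (2; 1)
  {3,5}:  v_{3} + v_{5} = v_{1} ; sig = (2; 1)
  {4,5}:  v_{4} + v_{5} = v_{2} ; sig = (2; 1)

Sorted signature multiset PRS(X):
    |P|=2: 9 collections, coeffs (), (), (), (1), (1), (1), (1), (1), (1)


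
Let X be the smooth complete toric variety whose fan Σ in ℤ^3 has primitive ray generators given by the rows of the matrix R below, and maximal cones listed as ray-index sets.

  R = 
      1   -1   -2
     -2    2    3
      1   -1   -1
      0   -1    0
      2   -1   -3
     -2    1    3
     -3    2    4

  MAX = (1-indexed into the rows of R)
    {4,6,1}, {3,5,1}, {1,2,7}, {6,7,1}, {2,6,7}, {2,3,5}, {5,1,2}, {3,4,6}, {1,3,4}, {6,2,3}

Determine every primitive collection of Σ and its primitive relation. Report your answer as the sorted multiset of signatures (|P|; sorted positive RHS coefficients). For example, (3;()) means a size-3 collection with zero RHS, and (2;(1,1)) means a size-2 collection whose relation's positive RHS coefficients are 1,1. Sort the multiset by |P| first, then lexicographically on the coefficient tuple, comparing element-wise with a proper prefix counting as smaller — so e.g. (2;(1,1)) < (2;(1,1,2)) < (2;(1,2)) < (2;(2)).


Minimal non-faces — 9 found among 7 rays, 10 max cones:

  {5,6}:  v_{5} + v_{6} = 0  ⇒ sig = (2;())
  {2,4}:  v_{2} + v_{4} = v_{6}  ⇒ sig = (2;(1))
  {3,7}:  v_{3} + v_{7} = v_{6}  ⇒ sig = (2;(1))
  {4,5}:  v_{4} + v_{5} = v_{1} + v_{3}  ⇒ sig = (2;(1,1))
  {5,7}:  v_{5} + v_{7} = v_{1} + v_{2}  ⇒ sig = (2;(1,1))
  {4,7}:  v_{4} + v_{7} = v_{1} + 2·v_{6}  ⇒ sig = (2;(1,2))
  {1,2,3}:  v_{1} + v_{2} + v_{3} = 0  ⇒ sig = (3;())
  {1,2,6}:  v_{1} + v_{2} + v_{6} = v_{7}  ⇒ sig = (3;(1))
  {1,3,6}:  v_{1} + v_{3} + v_{6} = v_{4}  ⇒ sig = (3;(1))

so the primitive-relation signature multiset is
    (2;())
    (2;(1))
    (2;(1))
    (2;(1,1))
    (2;(1,1))
    (2;(1,2))
    (3;())
    (3;(1))
    (3;(1))


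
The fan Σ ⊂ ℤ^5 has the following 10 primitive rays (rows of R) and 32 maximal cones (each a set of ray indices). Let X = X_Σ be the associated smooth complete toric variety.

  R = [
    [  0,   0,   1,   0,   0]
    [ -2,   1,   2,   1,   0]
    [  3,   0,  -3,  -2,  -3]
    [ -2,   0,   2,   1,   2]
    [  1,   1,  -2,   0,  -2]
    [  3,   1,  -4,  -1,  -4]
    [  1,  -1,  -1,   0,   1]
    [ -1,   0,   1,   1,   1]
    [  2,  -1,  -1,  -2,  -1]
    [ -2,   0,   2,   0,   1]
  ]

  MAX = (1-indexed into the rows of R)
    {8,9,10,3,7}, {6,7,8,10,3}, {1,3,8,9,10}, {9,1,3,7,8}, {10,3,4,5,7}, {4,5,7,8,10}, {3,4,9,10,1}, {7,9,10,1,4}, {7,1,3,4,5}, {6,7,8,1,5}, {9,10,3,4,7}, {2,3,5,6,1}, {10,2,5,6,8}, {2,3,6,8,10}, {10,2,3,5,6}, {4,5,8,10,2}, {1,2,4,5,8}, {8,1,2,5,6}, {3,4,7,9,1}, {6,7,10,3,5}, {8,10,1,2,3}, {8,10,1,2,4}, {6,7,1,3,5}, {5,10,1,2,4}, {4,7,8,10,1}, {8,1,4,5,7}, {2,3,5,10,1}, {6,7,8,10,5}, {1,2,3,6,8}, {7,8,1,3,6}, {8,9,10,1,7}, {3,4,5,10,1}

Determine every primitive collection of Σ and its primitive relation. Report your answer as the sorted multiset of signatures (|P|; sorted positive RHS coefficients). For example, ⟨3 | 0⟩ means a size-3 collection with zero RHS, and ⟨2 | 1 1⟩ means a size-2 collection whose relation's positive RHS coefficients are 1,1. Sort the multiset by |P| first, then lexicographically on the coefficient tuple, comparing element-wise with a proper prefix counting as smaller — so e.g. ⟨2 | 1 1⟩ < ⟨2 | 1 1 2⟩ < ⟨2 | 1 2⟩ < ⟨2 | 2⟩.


Minimal non-faces — 13 found among 10 rays, 32 max cones:

  {2,7}:  v_{2} + v_{7} = v_{8} — sig = ⟨2 | 1⟩
  {4,6}:  v_{4} + v_{6} = v_{5} — sig = ⟨2 | 1⟩
  {5,9}:  v_{5} + v_{9} = v_{3} — sig = ⟨2 | 1⟩
  {2,9}:  v_{2} + v_{9} = v_{1} + v_{3} + v_{8} + v_{10} — sig = ⟨2 | 1 1 1 1⟩
  {6,9}:  v_{6} + v_{9} = 2·v_{3} + v_{8} — sig = ⟨2 | 1 2⟩
  {3,4,8}:  v_{3} + v_{4} + v_{8} = 0 — sig = ⟨3 | 0⟩
  {3,5,8}:  v_{3} + v_{5} + v_{8} = v_{6} — sig = ⟨3 | 1⟩
  {1,6,10}:  v_{1} + v_{6} + v_{10} = v_{2} + v_{3} — sig = ⟨3 | 1 1⟩
  {2,3,4}:  v_{2} + v_{3} + v_{4} = v_{1} + v_{5} + v_{10} — sig = ⟨3 | 1 1 1⟩
  {4,8,9}:  v_{4} + v_{8} + v_{9} = v_{1} + v_{7} + v_{10} — sig = ⟨3 | 1 1 1⟩
  {1,5,7,10}:  v_{1} + v_{5} + v_{7} + v_{10} = 0 — sig = ⟨4 | 0⟩
  {1,3,7,10}:  v_{1} + v_{3} + v_{7} + v_{10} = v_{9} — sig = ⟨4 | 1⟩
  {1,5,8,10}:  v_{1} + v_{5} + v_{8} + v_{10} = v_{2} — sig = ⟨4 | 1⟩

so the primitive-relation signature multiset is
{ ⟨2 | 1⟩ ×3,  ⟨2 | 1 1 1 1⟩,  ⟨2 | 1 2⟩,  ⟨3 | 0⟩,  ⟨3 | 1⟩,  ⟨3 | 1 1⟩,  ⟨3 | 1 1 1⟩ ×2,  ⟨4 | 0⟩,  ⟨4 | 1⟩ ×2 }


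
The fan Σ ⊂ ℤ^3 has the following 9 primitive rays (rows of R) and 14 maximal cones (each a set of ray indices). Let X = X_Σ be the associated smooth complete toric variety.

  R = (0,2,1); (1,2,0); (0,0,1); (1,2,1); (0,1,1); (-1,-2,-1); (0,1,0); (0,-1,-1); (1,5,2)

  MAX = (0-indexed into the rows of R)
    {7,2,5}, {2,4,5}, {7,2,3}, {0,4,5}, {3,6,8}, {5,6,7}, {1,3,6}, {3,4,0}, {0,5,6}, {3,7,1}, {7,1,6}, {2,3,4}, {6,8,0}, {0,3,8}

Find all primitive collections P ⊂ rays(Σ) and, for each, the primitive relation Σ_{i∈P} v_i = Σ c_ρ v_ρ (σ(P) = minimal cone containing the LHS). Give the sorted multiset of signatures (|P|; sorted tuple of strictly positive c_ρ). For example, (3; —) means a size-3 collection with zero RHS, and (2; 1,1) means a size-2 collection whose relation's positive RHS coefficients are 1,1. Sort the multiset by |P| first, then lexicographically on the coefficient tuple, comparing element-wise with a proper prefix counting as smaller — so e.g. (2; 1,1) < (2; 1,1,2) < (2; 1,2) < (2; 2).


Minimal non-faces — 17 found among 9 rays, 14 max cones:

  P = {3,5}:  v_{3} + v_{5} = 0  ⟹  sig = (2; —)
  P = {4,7}:  v_{4} + v_{7} = 0  ⟹  sig = (2; —)
  P = {0,7}:  v_{0} + v_{7} = v_{6}  ⟹  sig = (2; 1)
  P = {1,2}:  v_{1} + v_{2} = v_{3}  ⟹  sig = (2; 1)
  P = {2,6}:  v_{2} + v_{6} = v_{4}  ⟹  sig = (2; 1)
  P = {4,6}:  v_{4} + v_{6} = v_{0}  ⟹  sig = (2; 1)
  P = {1,4}:  v_{1} + v_{4} = v_{3} + v_{6}  ⟹  sig = (2; 1,1)
  P = {1,5}:  v_{1} + v_{5} = v_{6} + v_{7}  ⟹  sig = (2; 1,1)
  P = {5,8}:  v_{5} + v_{8} = v_{0} + v_{6}  ⟹  sig = (2; 1,1)
  P = {2,8}:  v_{2} + v_{8} = v_{0} + v_{3} + v_{4}  ⟹  sig = (2; 1,1,1)
  P = {0,1}:  v_{0} + v_{1} = v_{3} + 2·v_{6}  ⟹  sig = (2; 1,2)
  P = {4,8}:  v_{4} + v_{8} = 2·v_{0} + v_{3}  ⟹  sig = (2; 1,2)
  P = {7,8}:  v_{7} + v_{8} = v_{3} + 2·v_{6}  ⟹  sig = (2; 1,2)
  P = {0,2}:  v_{0} + v_{2} = 2·v_{4}  ⟹  sig = (2; 2)
  P = {1,8}:  v_{1} + v_{8} = 2·v_{3} + 3·v_{6}  ⟹  sig = (2; 2,3)
  P = {0,3,6}:  v_{0} + v_{3} + v_{6} = v_{8}  ⟹  sig = (3; 1)
  P = {3,6,7}:  v_{3} + v_{6} + v_{7} = v_{1}  ⟹  sig = (3; 1)

Hence PRS(X_Σ) =
    |P|=2: 15 collections, coeffs (), (), (1), (1), (1), (1), (1,1), (1,1), (1,1), (1,1,1), (1,2), (1,2), (1,2), (2), (2,3)
    |P|=3: 2 collections, coeffs (1), (1)


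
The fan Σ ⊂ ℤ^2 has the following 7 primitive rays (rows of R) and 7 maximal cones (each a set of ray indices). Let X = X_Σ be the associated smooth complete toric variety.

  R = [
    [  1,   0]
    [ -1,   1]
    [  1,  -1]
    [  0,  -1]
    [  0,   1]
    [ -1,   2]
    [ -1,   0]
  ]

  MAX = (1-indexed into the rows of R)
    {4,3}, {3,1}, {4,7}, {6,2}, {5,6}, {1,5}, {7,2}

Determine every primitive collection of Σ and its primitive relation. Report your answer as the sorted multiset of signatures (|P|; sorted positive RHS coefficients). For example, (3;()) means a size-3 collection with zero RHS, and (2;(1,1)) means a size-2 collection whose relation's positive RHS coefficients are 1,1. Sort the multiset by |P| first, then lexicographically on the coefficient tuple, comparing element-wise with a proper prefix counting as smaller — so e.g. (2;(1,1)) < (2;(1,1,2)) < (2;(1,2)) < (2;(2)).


Primitive collections (14):

  P = {1,7}:  v_{1} + v_{7} = 0  so sig = (2;())
  P = {2,3}:  v_{2} + v_{3} = 0  so sig = (2;())
  P = {4,5}:  v_{4} + v_{5} = 0  so sig = (2;())
  P = {1,2}:  v_{1} + v_{2} = v_{5}  so sig = (2;(1))
  P = {1,4}:  v_{1} + v_{4} = v_{3}  so sig = (2;(1))
  P = {2,4}:  v_{2} + v_{4} = v_{7}  so sig = (2;(1))
  P = {2,5}:  v_{2} + v_{5} = v_{6}  so sig = (2;(1))
  P = {3,5}:  v_{3} + v_{5} = v_{1}  so sig = (2;(1))
  P = {3,6}:  v_{3} + v_{6} = v_{5}  so sig = (2;(1))
  P = {3,7}:  v_{3} + v_{7} = v_{4}  so sig = (2;(1))
  P = {4,6}:  v_{4} + v_{6} = v_{2}  so sig = (2;(1))
  P = {5,7}:  v_{5} + v_{7} = v_{2}  so sig = (2;(1))
  P = {1,6}:  v_{1} + v_{6} = 2·v_{5}  so sig = (2;(2))
  P = {6,7}:  v_{6} + v_{7} = 2·v_{2}  so sig = (2;(2))

Hence PRS(X_Σ) =
    |P|=2: 14 collections, coeffs (), (), (), (1), (1), (1), (1), (1), (1), (1), (1), (1), (2), (2)


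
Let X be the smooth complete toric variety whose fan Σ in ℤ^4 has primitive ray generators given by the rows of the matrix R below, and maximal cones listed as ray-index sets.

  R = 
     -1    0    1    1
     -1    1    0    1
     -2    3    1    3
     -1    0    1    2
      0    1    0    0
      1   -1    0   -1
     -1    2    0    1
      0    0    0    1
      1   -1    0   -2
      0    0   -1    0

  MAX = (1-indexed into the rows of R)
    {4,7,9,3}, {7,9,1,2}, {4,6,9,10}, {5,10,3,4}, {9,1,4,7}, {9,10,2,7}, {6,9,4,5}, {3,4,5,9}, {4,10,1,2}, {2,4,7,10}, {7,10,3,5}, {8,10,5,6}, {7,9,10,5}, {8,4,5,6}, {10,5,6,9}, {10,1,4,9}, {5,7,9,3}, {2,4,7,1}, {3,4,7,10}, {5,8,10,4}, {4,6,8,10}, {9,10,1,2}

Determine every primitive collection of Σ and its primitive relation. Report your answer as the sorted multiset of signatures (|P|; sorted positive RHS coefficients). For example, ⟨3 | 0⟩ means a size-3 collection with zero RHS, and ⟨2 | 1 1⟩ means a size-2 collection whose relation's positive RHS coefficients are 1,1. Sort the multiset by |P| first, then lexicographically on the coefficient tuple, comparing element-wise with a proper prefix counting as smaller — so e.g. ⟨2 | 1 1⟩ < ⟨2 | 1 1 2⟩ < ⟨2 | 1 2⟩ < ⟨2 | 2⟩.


Primitive collections (20):

  P={2,6}:  v_{2} + v_{6} = 0  so sig = ⟨2 | 0⟩
  P={1,8}:  v_{1} + v_{8} = v_{4}  so sig = ⟨2 | 1⟩
  P={2,5}:  v_{2} + v_{5} = v_{7}  so sig = ⟨2 | 1⟩
  P={6,7}:  v_{6} + v_{7} = v_{5}  so sig = ⟨2 | 1⟩
  P={8,9}:  v_{8} + v_{9} = v_{6}  so sig = ⟨2 | 1⟩
  P={1,6}:  v_{1} + v_{6} = v_{4} + v_{9}  so sig = ⟨2 | 1 1⟩
  P={1,5}:  v_{1} + v_{5} = v_{4} + v_{7} + v_{9}  so sig = ⟨2 | 1 1 1⟩
  P={2,8}:  v_{2} + v_{8} = v_{4} + v_{5} + v_{10}  so sig = ⟨2 | 1 1 1⟩
  P={7,8}:  v_{7} + v_{8} = v_{4} + 2·v_{5} + v_{10}  so sig = ⟨2 | 1 1 2⟩
  P={2,3}:  v_{2} + v_{3} = v_{4} + 2·v_{7}  so sig = ⟨2 | 1 2⟩
  P={3,6}:  v_{3} + v_{6} = v_{4} + 2·v_{5}  so sig = ⟨2 | 1 2⟩
  P={1,3}:  v_{1} + v_{3} = 2·v_{4} + 2·v_{7} + v_{9}  so sig = ⟨2 | 1 2 2⟩
  P={3,8}:  v_{3} + v_{8} = 2·v_{4} + 3·v_{5} + v_{10}  so sig = ⟨2 | 1 2 3⟩
  P={2,4,9}:  v_{2} + v_{4} + v_{9} = v_{1}  so sig = ⟨3 | 1⟩
  P={3,9,10}:  v_{3} + v_{9} + v_{10} = v_{7}  so sig = ⟨3 | 1⟩
  P={4,5,7}:  v_{4} + v_{5} + v_{7} = v_{3}  so sig = ⟨3 | 1⟩
  P={1,7,10}:  v_{1} + v_{7} + v_{10} = 2·v_{2}  so sig = ⟨3 | 2⟩
  P={4,5,9,10}:  v_{4} + v_{5} + v_{9} + v_{10} = 0  so sig = ⟨4 | 0⟩
  P={4,5,6,10}:  v_{4} + v_{5} + v_{6} + v_{10} = v_{8}  so sig = ⟨4 | 1⟩
  P={4,7,9,10}:  v_{4} + v_{7} + v_{9} + v_{10} = v_{2}  so sig = ⟨4 | 1⟩

Hence PRS(X_Σ) =
[⟨2 | 0⟩, ⟨2 | 1⟩, ⟨2 | 1⟩, ⟨2 | 1⟩, ⟨2 | 1⟩, ⟨2 | 1 1⟩, ⟨2 | 1 1 1⟩, ⟨2 | 1 1 1⟩, ⟨2 | 1 1 2⟩, ⟨2 | 1 2⟩, ⟨2 | 1 2⟩, ⟨2 | 1 2 2⟩, ⟨2 | 1 2 3⟩, ⟨3 | 1⟩, ⟨3 | 1⟩, ⟨3 | 1⟩, ⟨3 | 2⟩, ⟨4 | 0⟩, ⟨4 | 1⟩, ⟨4 | 1⟩]


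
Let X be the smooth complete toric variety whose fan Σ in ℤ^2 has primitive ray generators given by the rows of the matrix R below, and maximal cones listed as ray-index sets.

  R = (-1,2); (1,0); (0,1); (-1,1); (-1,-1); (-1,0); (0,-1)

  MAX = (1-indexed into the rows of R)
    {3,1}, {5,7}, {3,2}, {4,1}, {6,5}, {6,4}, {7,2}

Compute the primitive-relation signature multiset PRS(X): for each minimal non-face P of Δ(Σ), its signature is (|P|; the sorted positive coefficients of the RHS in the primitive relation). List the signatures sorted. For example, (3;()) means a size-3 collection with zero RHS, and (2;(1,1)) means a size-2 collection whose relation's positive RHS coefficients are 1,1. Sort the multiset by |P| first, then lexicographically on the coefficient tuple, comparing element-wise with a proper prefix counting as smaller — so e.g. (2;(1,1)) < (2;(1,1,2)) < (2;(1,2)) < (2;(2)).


14 minimal non-faces of Δ(Σ) (on 7 rays):

  P={2,6}:  v_{2} + v_{6} = 0  ⟹  sig = (2;())
  P={3,7}:  v_{3} + v_{7} = 0  ⟹  sig = (2;())
  P={1,7}:  v_{1} + v_{7} = v_{4}  ⟹  sig = (2;(1))
  P={2,4}:  v_{2} + v_{4} = v_{3}  ⟹  sig = (2;(1))
  P={2,5}:  v_{2} + v_{5} = v_{7}  ⟹  sig = (2;(1))
  P={3,4}:  v_{3} + v_{4} = v_{1}  ⟹  sig = (2;(1))
  P={3,5}:  v_{3} + v_{5} = v_{6}  ⟹  sig = (2;(1))
  P={3,6}:  v_{3} + v_{6} = v_{4}  ⟹  sig = (2;(1))
  P={4,7}:  v_{4} + v_{7} = v_{6}  ⟹  sig = (2;(1))
  P={6,7}:  v_{6} + v_{7} = v_{5}  ⟹  sig = (2;(1))
  P={1,5}:  v_{1} + v_{5} = v_{4} + v_{6}  ⟹  sig = (2;(1,1))
  P={1,2}:  v_{1} + v_{2} = 2·v_{3}  ⟹  sig = (2;(2))
  P={1,6}:  v_{1} + v_{6} = 2·v_{4}  ⟹  sig = (2;(2))
  P={4,5}:  v_{4} + v_{5} = 2·v_{6}  ⟹  sig = (2;(2))

Sorted signature multiset PRS(X):
    |P|=2: 14 collections, coeffs (), (), (1), (1), (1), (1), (1), (1), (1), (1), (1,1), (2), (2), (2)


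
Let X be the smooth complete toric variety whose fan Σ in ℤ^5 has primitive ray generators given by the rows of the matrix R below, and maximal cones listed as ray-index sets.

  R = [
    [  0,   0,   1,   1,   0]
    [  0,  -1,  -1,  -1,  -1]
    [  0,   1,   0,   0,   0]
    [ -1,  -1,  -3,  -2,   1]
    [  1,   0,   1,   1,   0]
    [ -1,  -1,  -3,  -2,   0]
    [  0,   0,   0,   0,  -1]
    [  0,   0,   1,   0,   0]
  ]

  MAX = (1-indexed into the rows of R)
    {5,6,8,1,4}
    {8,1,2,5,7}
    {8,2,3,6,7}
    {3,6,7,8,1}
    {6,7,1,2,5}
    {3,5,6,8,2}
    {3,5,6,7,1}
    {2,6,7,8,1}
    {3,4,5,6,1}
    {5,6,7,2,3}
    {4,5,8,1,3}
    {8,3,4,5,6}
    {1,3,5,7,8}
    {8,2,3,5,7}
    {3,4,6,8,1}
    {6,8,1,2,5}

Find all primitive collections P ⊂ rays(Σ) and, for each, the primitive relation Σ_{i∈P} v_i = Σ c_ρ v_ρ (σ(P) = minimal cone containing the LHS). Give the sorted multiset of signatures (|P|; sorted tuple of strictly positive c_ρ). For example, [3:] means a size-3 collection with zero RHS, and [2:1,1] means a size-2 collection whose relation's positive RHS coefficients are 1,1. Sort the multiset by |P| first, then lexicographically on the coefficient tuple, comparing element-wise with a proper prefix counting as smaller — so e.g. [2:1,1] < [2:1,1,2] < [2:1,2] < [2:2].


The 5 primitive collections of Σ (r=8, n=5):

  P={4,7}:  v_{4} + v_{7} = v_{6}  ⇒ sig = [2:1]
  P={2,4}:  v_{2} + v_{4} = v_{5} + 2·v_{6} + v_{8}  ⇒ sig = [2:1,1,2]
  P={1,2,3}:  v_{1} + v_{2} + v_{3} = v_{7}  ⇒ sig = [3:1]
  P={5,6,7,8}:  v_{5} + v_{6} + v_{7} + v_{8} = v_{2}  ⇒ sig = [4:1]
  P={1,3,5,6,8}:  v_{1} + v_{3} + v_{5} + v_{6} + v_{8} = 0  ⇒ sig = [5:]

Sorted signature multiset PRS(X):
{ [2:1],  [2:1,1,2],  [3:1],  [4:1],  [5:] }


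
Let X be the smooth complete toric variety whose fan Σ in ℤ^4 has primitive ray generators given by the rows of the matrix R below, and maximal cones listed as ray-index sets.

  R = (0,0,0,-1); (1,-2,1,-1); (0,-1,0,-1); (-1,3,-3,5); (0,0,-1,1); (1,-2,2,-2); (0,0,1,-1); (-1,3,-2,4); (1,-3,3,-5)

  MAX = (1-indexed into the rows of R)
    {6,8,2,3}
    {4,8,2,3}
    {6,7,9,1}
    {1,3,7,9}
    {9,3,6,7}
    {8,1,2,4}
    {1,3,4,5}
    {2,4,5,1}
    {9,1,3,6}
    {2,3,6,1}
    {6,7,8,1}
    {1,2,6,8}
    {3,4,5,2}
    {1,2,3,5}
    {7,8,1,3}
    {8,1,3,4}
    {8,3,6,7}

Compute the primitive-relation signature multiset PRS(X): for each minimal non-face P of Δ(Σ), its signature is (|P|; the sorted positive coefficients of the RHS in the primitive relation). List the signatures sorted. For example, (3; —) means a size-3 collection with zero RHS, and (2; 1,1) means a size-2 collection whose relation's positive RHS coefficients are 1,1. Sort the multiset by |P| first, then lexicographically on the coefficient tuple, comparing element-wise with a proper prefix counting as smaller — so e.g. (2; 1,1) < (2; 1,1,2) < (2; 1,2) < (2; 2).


Primitive collections (14):

  P={4,9}:  v_{4} + v_{9} = 0 ; sig = (2; —)
  P={5,7}:  v_{5} + v_{7} = 0 ; sig = (2; —)
  P={2,7}:  v_{2} + v_{7} = v_{6} ; sig = (2; 1)
  P={4,7}:  v_{4} + v_{7} = v_{8} ; sig = (2; 1)
  P={5,6}:  v_{5} + v_{6} = v_{2} ; sig = (2; 1)
  P={5,8}:  v_{5} + v_{8} = v_{4} ; sig = (2; 1)
  P={8,9}:  v_{8} + v_{9} = v_{7} ; sig = (2; 1)
  P={4,6}:  v_{4} + v_{6} = v_{2} + v_{8} ; sig = (2; 1,1)
  P={5,9}:  v_{5} + v_{9} = v_{1} + v_{3} + v_{6} ; sig = (2; 1,1,1)
  P={2,9}:  v_{2} + v_{9} = v_{1} + v_{3} + 2·v_{6} ; sig = (2; 1,1,2)
  P={1,3,6,8}:  v_{1} + v_{3} + v_{6} + v_{8} = 0 ; sig = (4; —)
  P={1,2,3,8}:  v_{1} + v_{2} + v_{3} + v_{8} = v_{5} ; sig = (4; 1)
  P={1,3,6,7}:  v_{1} + v_{3} + v_{6} + v_{7} = v_{9} ; sig = (4; 1)
  P={1,2,3,4}:  v_{1} + v_{2} + v_{3} + v_{4} = 2·v_{5} ; sig = (4; 2)

Signatures (|P|; sorted positive RHS coefficients), sorted:
{ (2; —) ×2,  (2; 1) ×5,  (2; 1,1),  (2; 1,1,1),  (2; 1,1,2),  (4; —),  (4; 1) ×2,  (4; 2) }


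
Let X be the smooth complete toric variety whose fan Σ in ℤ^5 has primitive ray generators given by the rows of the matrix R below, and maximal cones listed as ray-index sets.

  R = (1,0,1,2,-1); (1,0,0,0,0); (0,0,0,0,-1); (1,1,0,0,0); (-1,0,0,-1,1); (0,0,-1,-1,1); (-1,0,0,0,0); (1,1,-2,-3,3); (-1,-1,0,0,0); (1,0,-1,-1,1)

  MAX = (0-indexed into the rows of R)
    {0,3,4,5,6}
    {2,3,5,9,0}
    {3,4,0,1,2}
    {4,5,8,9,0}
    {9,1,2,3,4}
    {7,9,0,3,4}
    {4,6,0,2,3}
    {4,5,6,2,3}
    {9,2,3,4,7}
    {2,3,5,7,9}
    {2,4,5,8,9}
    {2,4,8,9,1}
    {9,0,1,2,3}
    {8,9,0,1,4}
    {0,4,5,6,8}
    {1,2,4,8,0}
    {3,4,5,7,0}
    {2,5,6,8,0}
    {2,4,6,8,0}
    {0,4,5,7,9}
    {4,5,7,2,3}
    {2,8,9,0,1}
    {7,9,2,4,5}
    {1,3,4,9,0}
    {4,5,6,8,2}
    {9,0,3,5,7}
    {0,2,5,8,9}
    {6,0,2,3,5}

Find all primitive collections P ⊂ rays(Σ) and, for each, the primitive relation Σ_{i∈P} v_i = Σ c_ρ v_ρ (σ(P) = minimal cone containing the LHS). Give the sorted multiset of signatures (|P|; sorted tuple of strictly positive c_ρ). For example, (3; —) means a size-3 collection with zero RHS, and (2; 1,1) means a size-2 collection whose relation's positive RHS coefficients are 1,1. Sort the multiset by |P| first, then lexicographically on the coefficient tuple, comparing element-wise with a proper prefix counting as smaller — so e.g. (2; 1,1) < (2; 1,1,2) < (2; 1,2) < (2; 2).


Σ has 11 primitive collections:

  • {1,6}:  v_{1} + v_{6} = 0  ⟹  sig = (2; —)
  • {3,8}:  v_{3} + v_{8} = 0  ⟹  sig = (2; —)
  • {1,5}:  v_{1} + v_{5} = v_{9}  ⟹  sig = (2; 1)
  • {6,9}:  v_{6} + v_{9} = v_{5}  ⟹  sig = (2; 1)
  • {7,8}:  v_{7} + v_{8} = v_{4} + v_{5} + v_{9}  ⟹  sig = (2; 1,1,1)
  • {1,7}:  v_{1} + v_{7} = v_{3} + v_{4} + 2·v_{9}  ⟹  sig = (2; 1,1,2)
  • {6,7}:  v_{6} + v_{7} = v_{3} + v_{4} + 2·v_{5}  ⟹  sig = (2; 1,1,2)
  • {0,2,7}:  v_{0} + v_{2} + v_{7} = v_{3} + v_{9}  ⟹  sig = (3; 1,1)
  • {0,2,4,5}:  v_{0} + v_{2} + v_{4} + v_{5} = 0  ⟹  sig = (4; —)
  • {0,2,4,9}:  v_{0} + v_{2} + v_{4} + v_{9} = v_{1}  ⟹  sig = (4; 1)
  • {3,4,5,9}:  v_{3} + v_{4} + v_{5} + v_{9} = v_{7}  ⟹  sig = (4; 1)

Hence PRS(X_Σ) =
    |P|=2: 7 collections, coeffs (), (), (1), (1), (1,1,1), (1,1,2), (1,1,2)
    |P|=3: 1 collection, coeffs (1,1)
    |P|=4: 3 collections, coeffs (), (1), (1)
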